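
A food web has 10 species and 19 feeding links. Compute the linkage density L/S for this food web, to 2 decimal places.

There are L = 19 links among S = 10 species.
L/S = 19/10 = 1.9000 ≈ 1.90.

L/S = 1.90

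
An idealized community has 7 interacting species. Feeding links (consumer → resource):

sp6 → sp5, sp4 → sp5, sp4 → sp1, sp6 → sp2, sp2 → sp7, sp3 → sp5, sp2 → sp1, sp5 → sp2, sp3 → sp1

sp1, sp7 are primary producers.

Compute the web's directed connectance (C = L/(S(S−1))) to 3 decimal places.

The web has S = 7 species and L = 9 feeding links.
C = L / (S(S−1)) = 9 / 42 = 0.2143 ≈ 0.214.

C = 0.214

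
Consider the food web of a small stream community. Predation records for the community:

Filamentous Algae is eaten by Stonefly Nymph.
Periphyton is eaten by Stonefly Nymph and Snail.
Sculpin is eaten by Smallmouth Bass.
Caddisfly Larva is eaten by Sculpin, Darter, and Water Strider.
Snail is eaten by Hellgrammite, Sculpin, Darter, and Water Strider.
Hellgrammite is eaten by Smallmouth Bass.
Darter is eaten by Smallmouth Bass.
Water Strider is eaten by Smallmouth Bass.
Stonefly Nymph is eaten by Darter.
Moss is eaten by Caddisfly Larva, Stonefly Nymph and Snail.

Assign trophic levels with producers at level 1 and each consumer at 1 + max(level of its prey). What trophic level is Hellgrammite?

Moss is a producer → level 1.
Snail eats Moss (level 1); other prey at levels: Periphyton 1 → level 2.
Hellgrammite eats Snail → level 3.

Trophic level 3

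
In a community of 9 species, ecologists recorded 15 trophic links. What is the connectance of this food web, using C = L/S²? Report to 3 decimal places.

C = 0.185

The web has S = 9 species and L = 15 feeding links.
C = L / S² = 15 / 81 = 0.1852 ≈ 0.185.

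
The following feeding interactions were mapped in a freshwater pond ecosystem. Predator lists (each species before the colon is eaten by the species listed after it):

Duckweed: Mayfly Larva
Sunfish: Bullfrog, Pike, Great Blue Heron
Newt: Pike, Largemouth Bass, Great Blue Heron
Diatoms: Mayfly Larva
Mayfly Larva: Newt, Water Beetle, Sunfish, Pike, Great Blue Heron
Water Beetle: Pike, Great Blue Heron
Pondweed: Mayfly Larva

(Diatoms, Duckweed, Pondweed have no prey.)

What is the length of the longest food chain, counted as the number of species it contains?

One longest chain: Diatoms → Mayfly Larva → Sunfish → Bullfrog.
It has 4 species and 3 links.

4 species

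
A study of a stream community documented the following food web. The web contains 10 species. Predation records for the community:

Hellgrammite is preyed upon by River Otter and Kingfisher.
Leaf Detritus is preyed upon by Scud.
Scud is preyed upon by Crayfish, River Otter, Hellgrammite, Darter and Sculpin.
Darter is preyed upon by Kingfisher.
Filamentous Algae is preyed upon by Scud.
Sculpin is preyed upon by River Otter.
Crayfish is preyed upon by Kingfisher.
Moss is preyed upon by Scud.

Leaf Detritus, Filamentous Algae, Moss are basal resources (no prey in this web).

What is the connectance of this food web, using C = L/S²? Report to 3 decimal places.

The web has S = 10 species and L = 13 feeding links.
C = L / S² = 13 / 100 = 0.1300 ≈ 0.130.

C = 0.130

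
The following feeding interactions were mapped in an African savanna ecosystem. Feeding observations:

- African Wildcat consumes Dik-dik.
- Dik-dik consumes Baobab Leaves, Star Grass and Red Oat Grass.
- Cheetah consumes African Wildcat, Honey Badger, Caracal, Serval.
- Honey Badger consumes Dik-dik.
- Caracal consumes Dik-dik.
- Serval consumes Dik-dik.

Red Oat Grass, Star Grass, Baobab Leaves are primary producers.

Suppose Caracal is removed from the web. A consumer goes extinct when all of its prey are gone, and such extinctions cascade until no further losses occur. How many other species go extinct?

0

Remove Caracal.
Every predator of it retains at least one other prey: Cheetah still has Serval, Honey Badger, African Wildcat.
No consumer loses all prey, so no secondary extinctions occur.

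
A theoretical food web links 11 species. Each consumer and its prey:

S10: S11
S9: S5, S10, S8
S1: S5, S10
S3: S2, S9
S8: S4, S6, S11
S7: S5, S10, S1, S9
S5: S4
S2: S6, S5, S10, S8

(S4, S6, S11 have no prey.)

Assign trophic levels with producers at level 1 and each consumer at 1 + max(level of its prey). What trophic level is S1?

S4 is a producer → level 1.
S5 eats S4 → level 2.
S1 eats S5 (level 2); other prey at levels: S10 2 → level 3.

Trophic level 3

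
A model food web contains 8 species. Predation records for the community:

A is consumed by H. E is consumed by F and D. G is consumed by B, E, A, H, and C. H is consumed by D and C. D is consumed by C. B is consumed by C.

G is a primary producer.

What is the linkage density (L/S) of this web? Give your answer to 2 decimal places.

There are L = 12 links among S = 8 species.
L/S = 12/8 = 1.5000 ≈ 1.50.

L/S = 1.50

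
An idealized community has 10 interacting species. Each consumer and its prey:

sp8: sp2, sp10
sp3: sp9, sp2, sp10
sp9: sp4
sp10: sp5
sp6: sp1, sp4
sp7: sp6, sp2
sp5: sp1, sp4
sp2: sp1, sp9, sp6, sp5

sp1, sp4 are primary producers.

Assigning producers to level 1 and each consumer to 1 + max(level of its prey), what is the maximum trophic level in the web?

Producers (level 1): sp1, sp4.
sp4 → sp9 → sp2 → sp3 gives sp3 level 4.
No species has a prey at level 4, so no species reaches level 5.

4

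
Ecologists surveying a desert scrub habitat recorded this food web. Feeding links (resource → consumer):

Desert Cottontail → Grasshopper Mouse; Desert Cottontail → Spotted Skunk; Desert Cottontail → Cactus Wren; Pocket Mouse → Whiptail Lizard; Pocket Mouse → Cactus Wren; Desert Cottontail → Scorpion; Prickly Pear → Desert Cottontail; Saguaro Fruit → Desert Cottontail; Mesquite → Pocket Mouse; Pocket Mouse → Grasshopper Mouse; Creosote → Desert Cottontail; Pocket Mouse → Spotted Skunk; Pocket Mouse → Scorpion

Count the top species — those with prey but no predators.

5

Top species (has prey, but nothing eats it): Grasshopper Mouse, Cactus Wren, Spotted Skunk, Whiptail Lizard, Scorpion.
Count: 5.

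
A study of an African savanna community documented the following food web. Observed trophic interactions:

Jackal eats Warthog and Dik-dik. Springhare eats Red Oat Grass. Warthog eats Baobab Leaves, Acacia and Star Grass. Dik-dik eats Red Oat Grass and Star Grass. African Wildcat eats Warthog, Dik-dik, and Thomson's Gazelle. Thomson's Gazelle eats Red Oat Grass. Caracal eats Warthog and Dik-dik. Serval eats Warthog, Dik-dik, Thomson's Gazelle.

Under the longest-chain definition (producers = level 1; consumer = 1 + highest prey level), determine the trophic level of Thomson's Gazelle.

Red Oat Grass is a producer → level 1.
Thomson's Gazelle eats Red Oat Grass → level 2.

Trophic level 2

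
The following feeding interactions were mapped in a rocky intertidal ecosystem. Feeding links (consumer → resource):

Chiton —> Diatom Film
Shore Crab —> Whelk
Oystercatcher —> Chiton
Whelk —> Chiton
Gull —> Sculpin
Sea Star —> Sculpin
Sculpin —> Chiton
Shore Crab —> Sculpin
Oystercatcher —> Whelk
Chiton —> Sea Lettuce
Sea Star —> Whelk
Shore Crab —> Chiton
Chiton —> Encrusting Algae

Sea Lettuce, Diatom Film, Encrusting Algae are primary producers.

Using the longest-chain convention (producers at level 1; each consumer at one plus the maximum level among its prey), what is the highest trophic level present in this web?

4

Producers (level 1): Sea Lettuce, Diatom Film, Encrusting Algae.
Sea Lettuce → Chiton → Sculpin → Gull gives Gull level 4.
No species has a prey at level 4, so no species reaches level 5.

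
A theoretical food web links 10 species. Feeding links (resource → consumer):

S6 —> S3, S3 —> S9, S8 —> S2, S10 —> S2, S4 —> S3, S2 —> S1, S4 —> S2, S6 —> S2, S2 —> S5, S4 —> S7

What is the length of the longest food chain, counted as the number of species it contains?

3 species

One longest chain: S6 → S3 → S9.
It has 3 species and 2 links.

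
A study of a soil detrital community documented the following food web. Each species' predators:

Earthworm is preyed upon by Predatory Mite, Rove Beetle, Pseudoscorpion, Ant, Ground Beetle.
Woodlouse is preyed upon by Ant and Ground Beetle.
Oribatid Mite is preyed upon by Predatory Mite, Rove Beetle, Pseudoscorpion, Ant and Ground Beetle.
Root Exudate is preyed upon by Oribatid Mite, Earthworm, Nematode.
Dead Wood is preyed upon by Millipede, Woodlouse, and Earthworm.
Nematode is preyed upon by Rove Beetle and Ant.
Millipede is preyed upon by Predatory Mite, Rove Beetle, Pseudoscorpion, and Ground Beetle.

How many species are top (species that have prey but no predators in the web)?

5

Top species (has prey, but nothing eats it): Rove Beetle, Predatory Mite, Ground Beetle, Ant, Pseudoscorpion.
Count: 5.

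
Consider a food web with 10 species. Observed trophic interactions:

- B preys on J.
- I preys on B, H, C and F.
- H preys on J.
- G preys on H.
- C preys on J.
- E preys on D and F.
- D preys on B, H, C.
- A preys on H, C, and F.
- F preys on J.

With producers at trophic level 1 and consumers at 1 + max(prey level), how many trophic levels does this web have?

4

Producers (level 1): J.
J → C → D → E gives E level 4.
No species has a prey at level 4, so no species reaches level 5.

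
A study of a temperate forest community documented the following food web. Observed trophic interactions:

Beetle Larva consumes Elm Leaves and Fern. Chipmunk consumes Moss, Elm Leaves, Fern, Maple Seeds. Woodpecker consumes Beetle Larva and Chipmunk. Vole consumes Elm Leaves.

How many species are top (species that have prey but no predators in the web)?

2

Top species (has prey, but nothing eats it): Vole, Woodpecker.
Count: 2.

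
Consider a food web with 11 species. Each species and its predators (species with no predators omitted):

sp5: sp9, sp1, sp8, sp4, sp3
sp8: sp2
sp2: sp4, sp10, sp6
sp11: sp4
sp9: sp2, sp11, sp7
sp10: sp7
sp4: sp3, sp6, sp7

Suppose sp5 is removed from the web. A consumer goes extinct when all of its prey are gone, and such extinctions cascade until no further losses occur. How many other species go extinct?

10

Remove sp5.
Round 1: sp9 (all prey gone), sp1 (all prey gone), sp8 (all prey gone) → extinct.
Round 2: sp2 (all prey gone), sp11 (all prey gone) → extinct.
Round 3: sp4 (all prey gone), sp10 (all prey gone) → extinct.
Round 4: sp3 (all prey gone), sp6 (all prey gone), sp7 (all prey gone) → extinct.
No further losses. Total secondary extinctions: 10.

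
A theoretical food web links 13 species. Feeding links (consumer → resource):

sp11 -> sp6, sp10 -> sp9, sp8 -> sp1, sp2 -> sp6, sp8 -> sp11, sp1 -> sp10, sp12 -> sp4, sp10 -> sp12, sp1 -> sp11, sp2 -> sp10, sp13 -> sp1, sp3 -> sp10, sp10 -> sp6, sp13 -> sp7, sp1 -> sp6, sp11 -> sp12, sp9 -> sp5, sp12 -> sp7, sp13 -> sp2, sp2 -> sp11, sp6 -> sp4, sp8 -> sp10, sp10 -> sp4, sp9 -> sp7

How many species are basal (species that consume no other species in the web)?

Basal species (no prey listed): sp4, sp5, sp7.
Count: 3.

3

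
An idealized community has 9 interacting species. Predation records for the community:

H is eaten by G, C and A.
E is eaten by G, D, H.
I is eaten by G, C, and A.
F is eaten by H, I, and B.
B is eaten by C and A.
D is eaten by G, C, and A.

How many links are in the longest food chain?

2 links

One longest chain: E → D → C.
It has 3 species and 2 links.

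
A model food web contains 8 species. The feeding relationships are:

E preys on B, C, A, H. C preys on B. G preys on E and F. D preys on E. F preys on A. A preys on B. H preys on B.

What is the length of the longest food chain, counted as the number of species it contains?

4 species

One longest chain: B → H → E → D.
It has 4 species and 3 links.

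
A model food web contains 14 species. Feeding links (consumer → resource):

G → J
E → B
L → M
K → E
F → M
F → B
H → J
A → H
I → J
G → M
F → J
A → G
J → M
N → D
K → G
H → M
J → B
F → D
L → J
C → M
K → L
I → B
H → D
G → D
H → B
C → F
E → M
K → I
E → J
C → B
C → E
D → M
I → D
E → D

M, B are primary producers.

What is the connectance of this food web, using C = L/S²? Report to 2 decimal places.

C = 0.17

The web has S = 14 species and L = 34 feeding links.
C = L / S² = 34 / 196 = 0.1735 ≈ 0.17.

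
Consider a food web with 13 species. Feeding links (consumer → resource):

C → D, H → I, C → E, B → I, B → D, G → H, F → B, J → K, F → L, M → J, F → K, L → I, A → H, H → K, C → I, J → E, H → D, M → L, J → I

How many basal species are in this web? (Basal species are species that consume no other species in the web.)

Basal species (no prey listed): K, E, I, D.
Count: 4.

4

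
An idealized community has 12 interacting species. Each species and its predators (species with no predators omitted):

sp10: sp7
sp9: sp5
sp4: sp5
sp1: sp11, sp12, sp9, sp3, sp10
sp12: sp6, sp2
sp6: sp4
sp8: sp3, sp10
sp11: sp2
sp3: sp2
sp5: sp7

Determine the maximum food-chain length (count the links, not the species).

5 links

One longest chain: sp1 → sp12 → sp6 → sp4 → sp5 → sp7.
It has 6 species and 5 links.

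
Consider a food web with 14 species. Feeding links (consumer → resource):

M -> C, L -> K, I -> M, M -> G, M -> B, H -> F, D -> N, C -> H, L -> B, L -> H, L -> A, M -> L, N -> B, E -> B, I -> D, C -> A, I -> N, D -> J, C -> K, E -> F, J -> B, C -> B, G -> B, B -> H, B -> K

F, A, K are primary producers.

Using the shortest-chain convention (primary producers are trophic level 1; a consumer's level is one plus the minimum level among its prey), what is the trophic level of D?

Trophic level 4

K is a producer → level 1.
B eats K → level 2.
J eats B → level 3.
D eats J → level 4.
No prey of D is below level 3, so 4 is the minimum.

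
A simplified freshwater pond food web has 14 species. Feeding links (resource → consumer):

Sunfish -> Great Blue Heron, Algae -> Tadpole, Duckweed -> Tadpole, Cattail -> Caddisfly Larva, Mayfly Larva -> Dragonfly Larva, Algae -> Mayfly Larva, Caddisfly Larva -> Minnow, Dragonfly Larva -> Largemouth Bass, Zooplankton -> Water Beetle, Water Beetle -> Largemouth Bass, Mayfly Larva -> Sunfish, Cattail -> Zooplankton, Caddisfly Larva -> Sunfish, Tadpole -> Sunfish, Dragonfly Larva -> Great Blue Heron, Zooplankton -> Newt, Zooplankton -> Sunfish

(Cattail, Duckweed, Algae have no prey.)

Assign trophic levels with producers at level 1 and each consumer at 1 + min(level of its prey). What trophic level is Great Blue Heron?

Trophic level 4

Algae is a producer → level 1.
Mayfly Larva eats Algae → level 2.
Dragonfly Larva eats Mayfly Larva → level 3.
Great Blue Heron eats Dragonfly Larva → level 4.
No prey of Great Blue Heron is below level 3, so 4 is the minimum.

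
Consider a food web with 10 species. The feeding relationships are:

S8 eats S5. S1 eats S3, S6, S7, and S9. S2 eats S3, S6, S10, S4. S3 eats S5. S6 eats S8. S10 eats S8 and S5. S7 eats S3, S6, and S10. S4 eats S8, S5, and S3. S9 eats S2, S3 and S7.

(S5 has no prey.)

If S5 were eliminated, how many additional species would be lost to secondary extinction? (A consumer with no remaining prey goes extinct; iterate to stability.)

Remove S5.
Round 1: S8 (all prey gone), S3 (all prey gone) → extinct.
Round 2: S6 (all prey gone), S4 (all prey gone), S10 (all prey gone) → extinct.
Round 3: S2 (all prey gone), S7 (all prey gone) → extinct.
Round 4: S9 (all prey gone) → extinct.
Round 5: S1 (all prey gone) → extinct.
No further losses. Total secondary extinctions: 9.

9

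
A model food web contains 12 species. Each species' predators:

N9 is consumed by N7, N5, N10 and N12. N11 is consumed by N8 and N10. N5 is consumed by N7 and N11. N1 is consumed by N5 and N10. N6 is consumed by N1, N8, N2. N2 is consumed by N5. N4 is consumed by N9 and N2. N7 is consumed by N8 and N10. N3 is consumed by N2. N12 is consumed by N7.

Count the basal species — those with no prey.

Basal species (no prey listed): N4, N3, N6.
Count: 3.

3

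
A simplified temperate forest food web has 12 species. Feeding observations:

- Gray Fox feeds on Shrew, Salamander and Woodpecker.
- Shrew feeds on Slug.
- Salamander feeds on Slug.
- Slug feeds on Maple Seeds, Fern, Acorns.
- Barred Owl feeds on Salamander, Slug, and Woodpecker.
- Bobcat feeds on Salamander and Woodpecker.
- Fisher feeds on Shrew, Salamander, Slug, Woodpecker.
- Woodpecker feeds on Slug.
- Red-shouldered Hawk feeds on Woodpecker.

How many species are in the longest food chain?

4 species

One longest chain: Acorns → Slug → Woodpecker → Gray Fox.
It has 4 species and 3 links.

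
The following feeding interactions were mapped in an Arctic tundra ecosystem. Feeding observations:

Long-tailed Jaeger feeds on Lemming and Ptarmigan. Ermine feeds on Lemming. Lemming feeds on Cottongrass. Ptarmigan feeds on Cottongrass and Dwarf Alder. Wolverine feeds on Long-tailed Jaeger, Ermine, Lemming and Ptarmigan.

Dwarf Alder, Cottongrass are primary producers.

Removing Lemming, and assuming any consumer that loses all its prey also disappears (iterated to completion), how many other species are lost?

1

Remove Lemming.
Round 1: Ermine (all prey gone) → extinct.
No further losses. Total secondary extinctions: 1.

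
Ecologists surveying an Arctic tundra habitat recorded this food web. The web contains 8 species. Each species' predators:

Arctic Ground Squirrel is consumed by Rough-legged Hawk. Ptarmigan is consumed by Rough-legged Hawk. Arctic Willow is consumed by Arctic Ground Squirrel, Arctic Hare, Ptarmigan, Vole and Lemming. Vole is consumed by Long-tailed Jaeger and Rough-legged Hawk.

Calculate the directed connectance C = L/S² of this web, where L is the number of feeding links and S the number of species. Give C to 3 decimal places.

The web has S = 8 species and L = 9 feeding links.
C = L / S² = 9 / 64 = 0.1406 ≈ 0.141.

C = 0.141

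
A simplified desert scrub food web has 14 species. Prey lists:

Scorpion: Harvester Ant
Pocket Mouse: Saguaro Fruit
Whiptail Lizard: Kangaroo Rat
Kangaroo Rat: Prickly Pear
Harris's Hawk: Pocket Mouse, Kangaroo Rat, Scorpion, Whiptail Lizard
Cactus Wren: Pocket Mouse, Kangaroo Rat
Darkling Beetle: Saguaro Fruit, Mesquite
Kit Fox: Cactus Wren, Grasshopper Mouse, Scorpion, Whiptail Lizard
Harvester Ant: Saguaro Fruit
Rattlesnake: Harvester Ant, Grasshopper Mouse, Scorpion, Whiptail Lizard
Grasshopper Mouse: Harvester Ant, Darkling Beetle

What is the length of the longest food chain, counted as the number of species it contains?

4 species

One longest chain: Saguaro Fruit → Harvester Ant → Grasshopper Mouse → Kit Fox.
It has 4 species and 3 links.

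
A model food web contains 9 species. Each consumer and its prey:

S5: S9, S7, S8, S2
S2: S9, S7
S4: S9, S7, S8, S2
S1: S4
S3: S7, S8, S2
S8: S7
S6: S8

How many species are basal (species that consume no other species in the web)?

2

Basal species (no prey listed): S9, S7.
Count: 2.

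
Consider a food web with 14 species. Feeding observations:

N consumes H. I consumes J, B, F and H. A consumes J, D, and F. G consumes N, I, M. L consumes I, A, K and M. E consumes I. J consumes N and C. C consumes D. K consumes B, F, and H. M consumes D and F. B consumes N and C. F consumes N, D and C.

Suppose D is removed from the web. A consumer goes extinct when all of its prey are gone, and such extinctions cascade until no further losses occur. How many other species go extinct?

1

Remove D.
Round 1: C (all prey gone) → extinct.
No further losses. Total secondary extinctions: 1.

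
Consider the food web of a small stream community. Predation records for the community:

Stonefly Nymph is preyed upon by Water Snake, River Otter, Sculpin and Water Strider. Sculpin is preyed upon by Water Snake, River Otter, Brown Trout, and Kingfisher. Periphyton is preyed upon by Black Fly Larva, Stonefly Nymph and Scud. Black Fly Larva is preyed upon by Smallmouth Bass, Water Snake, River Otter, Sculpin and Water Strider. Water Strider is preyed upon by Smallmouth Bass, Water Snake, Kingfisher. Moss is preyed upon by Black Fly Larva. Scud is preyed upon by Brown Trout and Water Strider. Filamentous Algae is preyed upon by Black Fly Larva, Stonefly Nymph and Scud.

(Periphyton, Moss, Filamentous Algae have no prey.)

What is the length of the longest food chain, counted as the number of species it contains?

One longest chain: Periphyton → Scud → Water Strider → Water Snake.
It has 4 species and 3 links.

4 species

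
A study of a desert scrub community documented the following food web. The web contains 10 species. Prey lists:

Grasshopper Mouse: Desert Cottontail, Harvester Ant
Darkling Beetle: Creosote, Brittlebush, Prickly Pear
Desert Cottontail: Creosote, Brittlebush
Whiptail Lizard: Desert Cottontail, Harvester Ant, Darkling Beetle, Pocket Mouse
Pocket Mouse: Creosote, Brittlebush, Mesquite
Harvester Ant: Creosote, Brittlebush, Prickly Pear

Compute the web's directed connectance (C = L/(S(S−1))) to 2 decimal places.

The web has S = 10 species and L = 17 feeding links.
C = L / (S(S−1)) = 17 / 90 = 0.1889 ≈ 0.19.

C = 0.19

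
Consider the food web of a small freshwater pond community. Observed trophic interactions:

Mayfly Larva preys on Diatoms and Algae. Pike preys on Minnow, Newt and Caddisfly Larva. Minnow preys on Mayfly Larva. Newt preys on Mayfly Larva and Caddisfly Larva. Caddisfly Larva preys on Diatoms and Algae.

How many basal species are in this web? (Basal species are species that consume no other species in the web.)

Basal species (no prey listed): Algae, Diatoms.
Count: 2.

2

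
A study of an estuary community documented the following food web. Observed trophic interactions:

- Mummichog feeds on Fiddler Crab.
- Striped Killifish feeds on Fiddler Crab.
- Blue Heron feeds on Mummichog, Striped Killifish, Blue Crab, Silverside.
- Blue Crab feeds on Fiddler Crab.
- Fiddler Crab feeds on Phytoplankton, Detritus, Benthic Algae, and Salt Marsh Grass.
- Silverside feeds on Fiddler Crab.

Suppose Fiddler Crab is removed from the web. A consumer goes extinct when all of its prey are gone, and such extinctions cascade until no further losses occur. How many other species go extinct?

5

Remove Fiddler Crab.
Round 1: Blue Crab (all prey gone), Mummichog (all prey gone), Striped Killifish (all prey gone), Silverside (all prey gone) → extinct.
Round 2: Blue Heron (all prey gone) → extinct.
No further losses. Total secondary extinctions: 5.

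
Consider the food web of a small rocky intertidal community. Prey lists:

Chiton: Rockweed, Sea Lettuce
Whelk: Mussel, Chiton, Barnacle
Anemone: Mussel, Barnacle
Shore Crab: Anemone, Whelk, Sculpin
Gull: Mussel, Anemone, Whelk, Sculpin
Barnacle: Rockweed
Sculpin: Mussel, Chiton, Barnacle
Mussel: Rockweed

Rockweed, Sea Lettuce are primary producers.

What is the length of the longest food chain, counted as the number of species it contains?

4 species

One longest chain: Rockweed → Mussel → Anemone → Gull.
It has 4 species and 3 links.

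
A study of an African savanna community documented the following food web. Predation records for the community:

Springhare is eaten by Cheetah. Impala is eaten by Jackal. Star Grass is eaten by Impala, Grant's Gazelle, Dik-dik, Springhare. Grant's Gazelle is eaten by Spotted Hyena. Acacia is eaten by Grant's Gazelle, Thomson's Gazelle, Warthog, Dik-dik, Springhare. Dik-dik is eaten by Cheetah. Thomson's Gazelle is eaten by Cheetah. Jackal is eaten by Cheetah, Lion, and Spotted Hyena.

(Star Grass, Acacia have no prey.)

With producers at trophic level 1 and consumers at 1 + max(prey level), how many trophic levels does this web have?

Producers (level 1): Star Grass, Acacia.
Star Grass → Impala → Jackal → Cheetah gives Cheetah level 4.
No species has a prey at level 4, so no species reaches level 5.

4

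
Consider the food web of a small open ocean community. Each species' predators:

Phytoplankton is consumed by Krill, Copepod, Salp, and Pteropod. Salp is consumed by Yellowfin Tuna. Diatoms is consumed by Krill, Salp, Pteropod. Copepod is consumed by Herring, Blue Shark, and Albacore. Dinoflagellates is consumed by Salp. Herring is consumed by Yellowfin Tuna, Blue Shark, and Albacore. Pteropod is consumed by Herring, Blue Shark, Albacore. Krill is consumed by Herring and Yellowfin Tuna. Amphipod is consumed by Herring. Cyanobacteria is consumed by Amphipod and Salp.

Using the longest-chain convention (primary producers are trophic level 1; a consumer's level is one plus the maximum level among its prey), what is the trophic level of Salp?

Cyanobacteria is a producer → level 1.
Salp eats Cyanobacteria (level 1); other prey at levels: Phytoplankton 1, Dinoflagellates 1, Diatoms 1 → level 2.

Trophic level 2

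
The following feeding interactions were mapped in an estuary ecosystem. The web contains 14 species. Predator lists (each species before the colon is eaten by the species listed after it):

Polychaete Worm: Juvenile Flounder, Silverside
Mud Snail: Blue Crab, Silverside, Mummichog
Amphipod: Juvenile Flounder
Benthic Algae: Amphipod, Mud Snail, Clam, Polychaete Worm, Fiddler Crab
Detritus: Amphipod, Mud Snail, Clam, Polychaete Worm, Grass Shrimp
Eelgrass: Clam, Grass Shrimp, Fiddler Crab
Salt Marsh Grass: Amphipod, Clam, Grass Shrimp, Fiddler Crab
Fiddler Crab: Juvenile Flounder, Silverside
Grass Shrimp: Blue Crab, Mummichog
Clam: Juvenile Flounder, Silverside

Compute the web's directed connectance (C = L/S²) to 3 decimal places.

C = 0.148

The web has S = 14 species and L = 29 feeding links.
C = L / S² = 29 / 196 = 0.1480 ≈ 0.148.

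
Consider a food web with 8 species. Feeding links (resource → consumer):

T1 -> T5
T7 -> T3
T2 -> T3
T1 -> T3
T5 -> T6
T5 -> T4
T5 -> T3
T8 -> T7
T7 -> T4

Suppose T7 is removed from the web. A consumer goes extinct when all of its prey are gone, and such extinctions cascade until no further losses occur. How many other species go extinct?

0

Remove T7.
Every predator of it retains at least one other prey: T3 still has T2, T1, T5; T4 still has T5.
No consumer loses all prey, so no secondary extinctions occur.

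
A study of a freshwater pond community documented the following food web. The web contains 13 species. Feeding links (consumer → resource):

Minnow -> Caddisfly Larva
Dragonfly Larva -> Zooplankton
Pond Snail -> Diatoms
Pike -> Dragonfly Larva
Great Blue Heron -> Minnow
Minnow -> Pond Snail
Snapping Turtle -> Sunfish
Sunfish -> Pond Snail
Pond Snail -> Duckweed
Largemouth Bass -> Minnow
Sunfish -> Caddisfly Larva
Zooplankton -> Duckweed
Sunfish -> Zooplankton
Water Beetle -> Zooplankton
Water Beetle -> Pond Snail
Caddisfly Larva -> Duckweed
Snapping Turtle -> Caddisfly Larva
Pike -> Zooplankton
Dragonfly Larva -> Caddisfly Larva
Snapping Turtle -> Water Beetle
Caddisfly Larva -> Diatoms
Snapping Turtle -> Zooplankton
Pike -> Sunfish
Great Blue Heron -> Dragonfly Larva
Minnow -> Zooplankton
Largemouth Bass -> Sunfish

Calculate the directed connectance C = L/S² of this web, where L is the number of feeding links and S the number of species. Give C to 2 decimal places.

The web has S = 13 species and L = 26 feeding links.
C = L / S² = 26 / 169 = 0.1538 ≈ 0.15.

C = 0.15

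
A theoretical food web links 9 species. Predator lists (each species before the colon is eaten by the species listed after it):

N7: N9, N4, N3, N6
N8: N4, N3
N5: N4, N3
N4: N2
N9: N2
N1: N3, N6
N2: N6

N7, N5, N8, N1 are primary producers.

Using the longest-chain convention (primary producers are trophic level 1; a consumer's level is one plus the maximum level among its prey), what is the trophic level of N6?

N7 is a producer → level 1.
N9 eats N7 → level 2.
N2 eats N9 (level 2); other prey at levels: N4 2 → level 3.
N6 eats N2 (level 3); other prey at levels: N7 1, N1 1 → level 4.

Trophic level 4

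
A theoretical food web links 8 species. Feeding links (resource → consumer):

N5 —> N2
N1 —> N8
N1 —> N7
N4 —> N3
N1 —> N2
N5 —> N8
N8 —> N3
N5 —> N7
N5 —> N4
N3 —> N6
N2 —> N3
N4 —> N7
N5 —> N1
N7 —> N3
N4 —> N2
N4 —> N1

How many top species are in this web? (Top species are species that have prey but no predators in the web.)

Top species (has prey, but nothing eats it): N6.
Count: 1.

1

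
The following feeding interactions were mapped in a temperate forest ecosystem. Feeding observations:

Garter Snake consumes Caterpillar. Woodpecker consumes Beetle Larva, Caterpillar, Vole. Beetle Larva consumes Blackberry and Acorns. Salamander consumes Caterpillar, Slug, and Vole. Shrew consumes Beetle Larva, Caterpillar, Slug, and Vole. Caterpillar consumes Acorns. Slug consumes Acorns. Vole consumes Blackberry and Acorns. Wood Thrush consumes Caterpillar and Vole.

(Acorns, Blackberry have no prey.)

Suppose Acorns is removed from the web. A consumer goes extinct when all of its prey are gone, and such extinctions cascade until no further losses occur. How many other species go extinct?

Remove Acorns.
Round 1: Slug (all prey gone), Caterpillar (all prey gone) → extinct.
Round 2: Garter Snake (all prey gone) → extinct.
No further losses. Total secondary extinctions: 3.

3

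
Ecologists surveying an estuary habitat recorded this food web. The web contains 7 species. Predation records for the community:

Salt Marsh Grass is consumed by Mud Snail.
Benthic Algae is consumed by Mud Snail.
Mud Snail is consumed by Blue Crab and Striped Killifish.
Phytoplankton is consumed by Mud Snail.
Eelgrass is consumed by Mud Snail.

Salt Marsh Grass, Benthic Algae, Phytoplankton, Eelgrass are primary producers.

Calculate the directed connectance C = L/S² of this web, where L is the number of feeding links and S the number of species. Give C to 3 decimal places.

The web has S = 7 species and L = 6 feeding links.
C = L / S² = 6 / 49 = 0.1224 ≈ 0.122.

C = 0.122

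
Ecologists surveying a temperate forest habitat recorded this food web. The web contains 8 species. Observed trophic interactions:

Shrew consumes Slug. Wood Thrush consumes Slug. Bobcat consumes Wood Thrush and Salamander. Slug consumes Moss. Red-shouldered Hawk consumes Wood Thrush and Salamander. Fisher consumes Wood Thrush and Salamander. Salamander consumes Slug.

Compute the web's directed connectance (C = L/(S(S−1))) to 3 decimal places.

C = 0.179

The web has S = 8 species and L = 10 feeding links.
C = L / (S(S−1)) = 10 / 56 = 0.1786 ≈ 0.179.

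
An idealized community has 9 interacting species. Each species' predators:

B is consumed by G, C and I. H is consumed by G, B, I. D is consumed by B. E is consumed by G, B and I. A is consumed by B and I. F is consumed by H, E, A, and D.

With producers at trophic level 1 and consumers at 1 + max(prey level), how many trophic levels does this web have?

4

Producers (level 1): F.
F → A → B → G gives G level 4.
No species has a prey at level 4, so no species reaches level 5.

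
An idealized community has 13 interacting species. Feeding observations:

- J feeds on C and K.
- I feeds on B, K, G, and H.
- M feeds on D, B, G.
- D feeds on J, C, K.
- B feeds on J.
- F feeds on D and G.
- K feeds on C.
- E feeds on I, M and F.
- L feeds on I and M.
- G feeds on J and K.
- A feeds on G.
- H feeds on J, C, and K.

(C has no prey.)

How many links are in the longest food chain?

One longest chain: C → K → J → B → M → L.
It has 6 species and 5 links.

5 links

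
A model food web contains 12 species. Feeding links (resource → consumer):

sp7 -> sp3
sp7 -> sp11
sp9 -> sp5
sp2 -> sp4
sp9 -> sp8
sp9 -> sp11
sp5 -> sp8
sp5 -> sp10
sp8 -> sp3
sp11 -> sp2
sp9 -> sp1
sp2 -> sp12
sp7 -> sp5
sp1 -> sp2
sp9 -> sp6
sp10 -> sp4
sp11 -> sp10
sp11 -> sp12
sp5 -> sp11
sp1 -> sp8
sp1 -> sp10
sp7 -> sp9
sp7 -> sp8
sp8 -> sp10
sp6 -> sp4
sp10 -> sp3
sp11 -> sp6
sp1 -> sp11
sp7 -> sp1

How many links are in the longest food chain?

5 links

One longest chain: sp7 → sp9 → sp5 → sp11 → sp2 → sp12.
It has 6 species and 5 links.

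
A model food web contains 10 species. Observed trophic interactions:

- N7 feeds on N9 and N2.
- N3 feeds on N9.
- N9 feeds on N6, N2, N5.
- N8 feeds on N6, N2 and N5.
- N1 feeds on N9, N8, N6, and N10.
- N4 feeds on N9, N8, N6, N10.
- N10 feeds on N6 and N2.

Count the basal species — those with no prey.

3

Basal species (no prey listed): N6, N2, N5.
Count: 3.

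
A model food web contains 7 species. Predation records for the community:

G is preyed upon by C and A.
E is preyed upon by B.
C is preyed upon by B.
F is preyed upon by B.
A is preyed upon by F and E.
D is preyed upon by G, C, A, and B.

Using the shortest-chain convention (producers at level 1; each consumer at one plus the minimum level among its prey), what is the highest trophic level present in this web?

3

Producers (level 1): D.
Following each consumer down to its lowest-level prey: D → A → E (levels 1 through 3).
All prey of E (A 2) are at level 2 or above, so E is at level 1 + 2 = 3.
Every consumer has at least one prey at level 2 or below, so none exceeds level 3.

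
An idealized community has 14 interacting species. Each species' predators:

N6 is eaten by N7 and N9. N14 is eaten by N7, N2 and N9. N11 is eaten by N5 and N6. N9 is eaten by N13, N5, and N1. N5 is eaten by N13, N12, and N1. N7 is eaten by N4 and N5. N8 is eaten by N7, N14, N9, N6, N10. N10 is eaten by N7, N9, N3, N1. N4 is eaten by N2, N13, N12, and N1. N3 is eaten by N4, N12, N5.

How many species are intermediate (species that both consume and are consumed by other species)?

8

Intermediate species (has both prey and predators): N10, N14, N6, N7, N9, N3, N4, N5.
Count: 8.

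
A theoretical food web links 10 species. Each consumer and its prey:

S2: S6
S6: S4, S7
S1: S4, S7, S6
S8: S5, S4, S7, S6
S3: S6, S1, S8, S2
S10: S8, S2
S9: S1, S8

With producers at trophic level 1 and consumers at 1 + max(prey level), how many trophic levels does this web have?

4

Producers (level 1): S5, S4, S7.
S4 → S6 → S1 → S3 gives S3 level 4.
No species has a prey at level 4, so no species reaches level 5.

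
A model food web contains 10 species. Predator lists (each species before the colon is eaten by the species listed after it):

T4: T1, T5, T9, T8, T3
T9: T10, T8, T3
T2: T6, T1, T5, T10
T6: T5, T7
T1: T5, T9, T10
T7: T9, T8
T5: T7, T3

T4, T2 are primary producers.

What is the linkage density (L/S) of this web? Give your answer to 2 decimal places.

There are L = 21 links among S = 10 species.
L/S = 21/10 = 2.1000 ≈ 2.10.

L/S = 2.10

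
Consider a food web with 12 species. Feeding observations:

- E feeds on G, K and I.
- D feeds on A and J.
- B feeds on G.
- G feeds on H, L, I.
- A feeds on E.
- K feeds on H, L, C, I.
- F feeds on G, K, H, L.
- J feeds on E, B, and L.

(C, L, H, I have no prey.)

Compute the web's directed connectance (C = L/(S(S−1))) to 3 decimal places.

C = 0.159

The web has S = 12 species and L = 21 feeding links.
C = L / (S(S−1)) = 21 / 132 = 0.1591 ≈ 0.159.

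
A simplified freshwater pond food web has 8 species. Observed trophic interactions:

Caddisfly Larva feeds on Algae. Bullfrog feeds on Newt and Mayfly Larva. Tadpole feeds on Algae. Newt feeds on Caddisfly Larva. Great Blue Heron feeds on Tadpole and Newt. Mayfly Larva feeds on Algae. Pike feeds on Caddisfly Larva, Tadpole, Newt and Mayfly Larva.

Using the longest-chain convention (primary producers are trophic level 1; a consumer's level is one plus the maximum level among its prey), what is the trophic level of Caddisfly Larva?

Algae is a producer → level 1.
Caddisfly Larva eats Algae → level 2.

Trophic level 2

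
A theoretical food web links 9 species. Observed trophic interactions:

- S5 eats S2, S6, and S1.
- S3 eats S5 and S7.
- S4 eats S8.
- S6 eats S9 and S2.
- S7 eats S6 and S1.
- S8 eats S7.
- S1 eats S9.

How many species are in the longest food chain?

One longest chain: S9 → S1 → S7 → S8 → S4.
It has 5 species and 4 links.

5 species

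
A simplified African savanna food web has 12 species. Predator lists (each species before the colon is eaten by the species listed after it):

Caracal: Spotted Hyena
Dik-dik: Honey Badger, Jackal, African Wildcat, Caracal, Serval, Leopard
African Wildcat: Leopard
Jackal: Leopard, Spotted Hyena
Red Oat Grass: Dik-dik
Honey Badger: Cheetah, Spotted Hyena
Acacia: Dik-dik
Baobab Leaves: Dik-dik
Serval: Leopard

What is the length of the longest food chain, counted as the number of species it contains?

4 species

One longest chain: Acacia → Dik-dik → Serval → Leopard.
It has 4 species and 3 links.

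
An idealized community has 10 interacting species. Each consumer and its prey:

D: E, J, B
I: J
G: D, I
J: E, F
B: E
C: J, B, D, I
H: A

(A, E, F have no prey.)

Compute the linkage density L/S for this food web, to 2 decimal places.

There are L = 14 links among S = 10 species.
L/S = 14/10 = 1.4000 ≈ 1.40.

L/S = 1.40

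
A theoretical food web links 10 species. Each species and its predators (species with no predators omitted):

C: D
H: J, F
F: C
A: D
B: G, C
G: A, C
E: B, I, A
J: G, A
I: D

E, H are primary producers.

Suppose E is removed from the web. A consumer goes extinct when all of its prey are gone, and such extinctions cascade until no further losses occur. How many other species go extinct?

Remove E.
Round 1: B (all prey gone), I (all prey gone) → extinct.
No further losses. Total secondary extinctions: 2.

2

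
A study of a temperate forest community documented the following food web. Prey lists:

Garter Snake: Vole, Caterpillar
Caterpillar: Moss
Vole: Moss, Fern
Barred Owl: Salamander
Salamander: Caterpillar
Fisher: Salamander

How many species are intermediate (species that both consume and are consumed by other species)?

Intermediate species (has both prey and predators): Vole, Caterpillar, Salamander.
Count: 3.

3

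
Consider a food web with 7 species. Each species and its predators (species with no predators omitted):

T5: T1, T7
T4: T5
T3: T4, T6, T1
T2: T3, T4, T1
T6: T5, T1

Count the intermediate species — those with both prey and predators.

Intermediate species (has both prey and predators): T3, T4, T6, T5.
Count: 4.

4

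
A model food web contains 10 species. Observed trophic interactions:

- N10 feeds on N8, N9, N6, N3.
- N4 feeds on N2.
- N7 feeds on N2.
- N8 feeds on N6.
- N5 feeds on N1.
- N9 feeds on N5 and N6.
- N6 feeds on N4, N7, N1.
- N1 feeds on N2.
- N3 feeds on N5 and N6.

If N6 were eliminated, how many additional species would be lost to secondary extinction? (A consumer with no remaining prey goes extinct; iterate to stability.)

Remove N6.
Round 1: N8 (all prey gone) → extinct.
No further losses. Total secondary extinctions: 1.

1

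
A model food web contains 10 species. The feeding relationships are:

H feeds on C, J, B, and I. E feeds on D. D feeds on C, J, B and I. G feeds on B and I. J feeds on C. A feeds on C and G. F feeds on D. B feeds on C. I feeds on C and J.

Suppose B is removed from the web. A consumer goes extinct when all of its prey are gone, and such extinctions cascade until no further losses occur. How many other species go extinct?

Remove B.
Every predator of it retains at least one other prey: D still has C, J, I; H still has C, J, I; G still has I.
No consumer loses all prey, so no secondary extinctions occur.

0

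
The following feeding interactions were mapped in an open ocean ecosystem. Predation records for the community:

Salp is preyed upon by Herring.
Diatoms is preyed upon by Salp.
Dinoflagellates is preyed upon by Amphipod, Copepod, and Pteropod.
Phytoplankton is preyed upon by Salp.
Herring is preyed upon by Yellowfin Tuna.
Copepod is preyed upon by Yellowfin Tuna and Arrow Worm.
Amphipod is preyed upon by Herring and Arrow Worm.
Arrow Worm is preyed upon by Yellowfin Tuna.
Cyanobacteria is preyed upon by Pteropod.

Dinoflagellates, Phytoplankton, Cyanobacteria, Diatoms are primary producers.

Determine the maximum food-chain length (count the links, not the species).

3 links

One longest chain: Phytoplankton → Salp → Herring → Yellowfin Tuna.
It has 4 species and 3 links.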